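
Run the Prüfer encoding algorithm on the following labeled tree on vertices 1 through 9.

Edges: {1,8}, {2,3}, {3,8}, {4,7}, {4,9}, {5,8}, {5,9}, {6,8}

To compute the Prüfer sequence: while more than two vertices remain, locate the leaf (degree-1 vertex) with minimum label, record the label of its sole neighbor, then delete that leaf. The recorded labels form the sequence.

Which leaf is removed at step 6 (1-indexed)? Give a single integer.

Answer: 4

Derivation:
Step 1: current leaves = {1,2,6,7}. Remove leaf 1 (neighbor: 8).
Step 2: current leaves = {2,6,7}. Remove leaf 2 (neighbor: 3).
Step 3: current leaves = {3,6,7}. Remove leaf 3 (neighbor: 8).
Step 4: current leaves = {6,7}. Remove leaf 6 (neighbor: 8).
Step 5: current leaves = {7,8}. Remove leaf 7 (neighbor: 4).
Step 6: current leaves = {4,8}. Remove leaf 4 (neighbor: 9).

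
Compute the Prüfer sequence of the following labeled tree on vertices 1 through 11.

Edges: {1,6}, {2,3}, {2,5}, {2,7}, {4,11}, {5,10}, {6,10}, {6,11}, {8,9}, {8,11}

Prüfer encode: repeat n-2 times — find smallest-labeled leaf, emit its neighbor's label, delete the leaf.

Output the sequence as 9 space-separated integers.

Answer: 6 2 11 2 5 10 8 11 6

Derivation:
Step 1: leaves = {1,3,4,7,9}. Remove smallest leaf 1, emit neighbor 6.
Step 2: leaves = {3,4,7,9}. Remove smallest leaf 3, emit neighbor 2.
Step 3: leaves = {4,7,9}. Remove smallest leaf 4, emit neighbor 11.
Step 4: leaves = {7,9}. Remove smallest leaf 7, emit neighbor 2.
Step 5: leaves = {2,9}. Remove smallest leaf 2, emit neighbor 5.
Step 6: leaves = {5,9}. Remove smallest leaf 5, emit neighbor 10.
Step 7: leaves = {9,10}. Remove smallest leaf 9, emit neighbor 8.
Step 8: leaves = {8,10}. Remove smallest leaf 8, emit neighbor 11.
Step 9: leaves = {10,11}. Remove smallest leaf 10, emit neighbor 6.
Done: 2 vertices remain (6, 11). Sequence = [6 2 11 2 5 10 8 11 6]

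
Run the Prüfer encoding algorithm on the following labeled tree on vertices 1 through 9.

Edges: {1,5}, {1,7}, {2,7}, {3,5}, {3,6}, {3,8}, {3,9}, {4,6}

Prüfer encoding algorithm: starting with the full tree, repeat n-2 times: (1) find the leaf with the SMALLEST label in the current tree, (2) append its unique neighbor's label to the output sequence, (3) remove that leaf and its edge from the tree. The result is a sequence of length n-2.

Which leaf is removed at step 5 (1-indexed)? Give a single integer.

Step 1: current leaves = {2,4,8,9}. Remove leaf 2 (neighbor: 7).
Step 2: current leaves = {4,7,8,9}. Remove leaf 4 (neighbor: 6).
Step 3: current leaves = {6,7,8,9}. Remove leaf 6 (neighbor: 3).
Step 4: current leaves = {7,8,9}. Remove leaf 7 (neighbor: 1).
Step 5: current leaves = {1,8,9}. Remove leaf 1 (neighbor: 5).

Answer: 1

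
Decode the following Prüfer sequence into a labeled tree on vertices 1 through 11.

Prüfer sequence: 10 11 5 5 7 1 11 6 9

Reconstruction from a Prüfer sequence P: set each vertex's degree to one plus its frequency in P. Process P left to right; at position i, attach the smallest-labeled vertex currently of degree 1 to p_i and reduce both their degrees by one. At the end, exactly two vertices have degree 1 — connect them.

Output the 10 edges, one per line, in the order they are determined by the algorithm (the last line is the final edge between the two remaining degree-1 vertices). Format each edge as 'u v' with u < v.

Initial degrees: {1:2, 2:1, 3:1, 4:1, 5:3, 6:2, 7:2, 8:1, 9:2, 10:2, 11:3}
Step 1: smallest deg-1 vertex = 2, p_1 = 10. Add edge {2,10}. Now deg[2]=0, deg[10]=1.
Step 2: smallest deg-1 vertex = 3, p_2 = 11. Add edge {3,11}. Now deg[3]=0, deg[11]=2.
Step 3: smallest deg-1 vertex = 4, p_3 = 5. Add edge {4,5}. Now deg[4]=0, deg[5]=2.
Step 4: smallest deg-1 vertex = 8, p_4 = 5. Add edge {5,8}. Now deg[8]=0, deg[5]=1.
Step 5: smallest deg-1 vertex = 5, p_5 = 7. Add edge {5,7}. Now deg[5]=0, deg[7]=1.
Step 6: smallest deg-1 vertex = 7, p_6 = 1. Add edge {1,7}. Now deg[7]=0, deg[1]=1.
Step 7: smallest deg-1 vertex = 1, p_7 = 11. Add edge {1,11}. Now deg[1]=0, deg[11]=1.
Step 8: smallest deg-1 vertex = 10, p_8 = 6. Add edge {6,10}. Now deg[10]=0, deg[6]=1.
Step 9: smallest deg-1 vertex = 6, p_9 = 9. Add edge {6,9}. Now deg[6]=0, deg[9]=1.
Final: two remaining deg-1 vertices are 9, 11. Add edge {9,11}.

Answer: 2 10
3 11
4 5
5 8
5 7
1 7
1 11
6 10
6 9
9 11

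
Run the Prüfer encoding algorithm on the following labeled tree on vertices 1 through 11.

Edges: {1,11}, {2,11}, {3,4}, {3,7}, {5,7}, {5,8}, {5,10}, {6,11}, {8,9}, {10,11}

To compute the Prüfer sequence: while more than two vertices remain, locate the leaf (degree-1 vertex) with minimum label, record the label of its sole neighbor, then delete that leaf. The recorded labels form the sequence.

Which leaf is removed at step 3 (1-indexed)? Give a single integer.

Step 1: current leaves = {1,2,4,6,9}. Remove leaf 1 (neighbor: 11).
Step 2: current leaves = {2,4,6,9}. Remove leaf 2 (neighbor: 11).
Step 3: current leaves = {4,6,9}. Remove leaf 4 (neighbor: 3).

Answer: 4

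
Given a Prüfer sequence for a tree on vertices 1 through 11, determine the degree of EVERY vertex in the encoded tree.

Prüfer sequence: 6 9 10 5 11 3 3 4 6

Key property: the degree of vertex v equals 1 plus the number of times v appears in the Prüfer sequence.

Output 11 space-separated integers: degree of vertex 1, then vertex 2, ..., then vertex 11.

Answer: 1 1 3 2 2 3 1 1 2 2 2

Derivation:
p_1 = 6: count[6] becomes 1
p_2 = 9: count[9] becomes 1
p_3 = 10: count[10] becomes 1
p_4 = 5: count[5] becomes 1
p_5 = 11: count[11] becomes 1
p_6 = 3: count[3] becomes 1
p_7 = 3: count[3] becomes 2
p_8 = 4: count[4] becomes 1
p_9 = 6: count[6] becomes 2
Degrees (1 + count): deg[1]=1+0=1, deg[2]=1+0=1, deg[3]=1+2=3, deg[4]=1+1=2, deg[5]=1+1=2, deg[6]=1+2=3, deg[7]=1+0=1, deg[8]=1+0=1, deg[9]=1+1=2, deg[10]=1+1=2, deg[11]=1+1=2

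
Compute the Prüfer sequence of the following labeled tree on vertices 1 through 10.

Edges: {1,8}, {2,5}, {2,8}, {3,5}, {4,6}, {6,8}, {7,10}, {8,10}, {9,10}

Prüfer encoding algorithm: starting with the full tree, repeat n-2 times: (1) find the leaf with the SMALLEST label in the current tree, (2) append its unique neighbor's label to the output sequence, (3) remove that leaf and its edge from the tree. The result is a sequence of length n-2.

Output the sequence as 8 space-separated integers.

Step 1: leaves = {1,3,4,7,9}. Remove smallest leaf 1, emit neighbor 8.
Step 2: leaves = {3,4,7,9}. Remove smallest leaf 3, emit neighbor 5.
Step 3: leaves = {4,5,7,9}. Remove smallest leaf 4, emit neighbor 6.
Step 4: leaves = {5,6,7,9}. Remove smallest leaf 5, emit neighbor 2.
Step 5: leaves = {2,6,7,9}. Remove smallest leaf 2, emit neighbor 8.
Step 6: leaves = {6,7,9}. Remove smallest leaf 6, emit neighbor 8.
Step 7: leaves = {7,8,9}. Remove smallest leaf 7, emit neighbor 10.
Step 8: leaves = {8,9}. Remove smallest leaf 8, emit neighbor 10.
Done: 2 vertices remain (9, 10). Sequence = [8 5 6 2 8 8 10 10]

Answer: 8 5 6 2 8 8 10 10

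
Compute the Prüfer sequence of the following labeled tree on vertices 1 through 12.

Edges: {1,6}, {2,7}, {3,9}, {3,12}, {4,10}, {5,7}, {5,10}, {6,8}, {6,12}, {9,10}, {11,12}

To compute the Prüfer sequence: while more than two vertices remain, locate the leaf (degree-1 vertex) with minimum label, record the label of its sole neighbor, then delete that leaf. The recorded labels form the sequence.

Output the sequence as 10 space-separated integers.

Step 1: leaves = {1,2,4,8,11}. Remove smallest leaf 1, emit neighbor 6.
Step 2: leaves = {2,4,8,11}. Remove smallest leaf 2, emit neighbor 7.
Step 3: leaves = {4,7,8,11}. Remove smallest leaf 4, emit neighbor 10.
Step 4: leaves = {7,8,11}. Remove smallest leaf 7, emit neighbor 5.
Step 5: leaves = {5,8,11}. Remove smallest leaf 5, emit neighbor 10.
Step 6: leaves = {8,10,11}. Remove smallest leaf 8, emit neighbor 6.
Step 7: leaves = {6,10,11}. Remove smallest leaf 6, emit neighbor 12.
Step 8: leaves = {10,11}. Remove smallest leaf 10, emit neighbor 9.
Step 9: leaves = {9,11}. Remove smallest leaf 9, emit neighbor 3.
Step 10: leaves = {3,11}. Remove smallest leaf 3, emit neighbor 12.
Done: 2 vertices remain (11, 12). Sequence = [6 7 10 5 10 6 12 9 3 12]

Answer: 6 7 10 5 10 6 12 9 3 12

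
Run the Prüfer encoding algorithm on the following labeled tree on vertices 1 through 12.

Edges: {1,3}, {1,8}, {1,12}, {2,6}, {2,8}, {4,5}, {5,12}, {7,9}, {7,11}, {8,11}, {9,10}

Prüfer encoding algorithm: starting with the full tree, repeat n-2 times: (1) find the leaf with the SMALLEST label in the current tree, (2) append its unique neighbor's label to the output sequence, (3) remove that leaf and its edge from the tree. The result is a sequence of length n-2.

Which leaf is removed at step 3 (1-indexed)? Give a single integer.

Step 1: current leaves = {3,4,6,10}. Remove leaf 3 (neighbor: 1).
Step 2: current leaves = {4,6,10}. Remove leaf 4 (neighbor: 5).
Step 3: current leaves = {5,6,10}. Remove leaf 5 (neighbor: 12).

Answer: 5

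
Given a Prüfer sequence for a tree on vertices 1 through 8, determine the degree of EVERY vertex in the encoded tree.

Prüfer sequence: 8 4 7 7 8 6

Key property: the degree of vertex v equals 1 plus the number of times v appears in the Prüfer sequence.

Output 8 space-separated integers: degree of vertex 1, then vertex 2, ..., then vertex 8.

Answer: 1 1 1 2 1 2 3 3

Derivation:
p_1 = 8: count[8] becomes 1
p_2 = 4: count[4] becomes 1
p_3 = 7: count[7] becomes 1
p_4 = 7: count[7] becomes 2
p_5 = 8: count[8] becomes 2
p_6 = 6: count[6] becomes 1
Degrees (1 + count): deg[1]=1+0=1, deg[2]=1+0=1, deg[3]=1+0=1, deg[4]=1+1=2, deg[5]=1+0=1, deg[6]=1+1=2, deg[7]=1+2=3, deg[8]=1+2=3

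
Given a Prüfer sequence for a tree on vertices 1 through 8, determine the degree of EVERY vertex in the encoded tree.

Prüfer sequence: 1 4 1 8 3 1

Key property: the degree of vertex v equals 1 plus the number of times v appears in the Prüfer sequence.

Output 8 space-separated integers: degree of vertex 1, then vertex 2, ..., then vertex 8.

p_1 = 1: count[1] becomes 1
p_2 = 4: count[4] becomes 1
p_3 = 1: count[1] becomes 2
p_4 = 8: count[8] becomes 1
p_5 = 3: count[3] becomes 1
p_6 = 1: count[1] becomes 3
Degrees (1 + count): deg[1]=1+3=4, deg[2]=1+0=1, deg[3]=1+1=2, deg[4]=1+1=2, deg[5]=1+0=1, deg[6]=1+0=1, deg[7]=1+0=1, deg[8]=1+1=2

Answer: 4 1 2 2 1 1 1 2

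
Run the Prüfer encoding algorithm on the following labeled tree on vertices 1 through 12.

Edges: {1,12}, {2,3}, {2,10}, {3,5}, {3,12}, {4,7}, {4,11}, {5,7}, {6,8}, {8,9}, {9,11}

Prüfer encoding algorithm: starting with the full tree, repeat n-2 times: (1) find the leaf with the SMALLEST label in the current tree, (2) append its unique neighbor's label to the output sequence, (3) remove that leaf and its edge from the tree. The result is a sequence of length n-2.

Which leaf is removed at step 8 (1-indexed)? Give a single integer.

Step 1: current leaves = {1,6,10}. Remove leaf 1 (neighbor: 12).
Step 2: current leaves = {6,10,12}. Remove leaf 6 (neighbor: 8).
Step 3: current leaves = {8,10,12}. Remove leaf 8 (neighbor: 9).
Step 4: current leaves = {9,10,12}. Remove leaf 9 (neighbor: 11).
Step 5: current leaves = {10,11,12}. Remove leaf 10 (neighbor: 2).
Step 6: current leaves = {2,11,12}. Remove leaf 2 (neighbor: 3).
Step 7: current leaves = {11,12}. Remove leaf 11 (neighbor: 4).
Step 8: current leaves = {4,12}. Remove leaf 4 (neighbor: 7).

Answer: 4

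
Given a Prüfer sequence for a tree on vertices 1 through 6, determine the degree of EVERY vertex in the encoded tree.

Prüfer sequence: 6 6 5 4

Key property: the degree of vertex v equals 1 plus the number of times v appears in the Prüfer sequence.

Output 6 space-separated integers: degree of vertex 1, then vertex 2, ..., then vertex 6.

p_1 = 6: count[6] becomes 1
p_2 = 6: count[6] becomes 2
p_3 = 5: count[5] becomes 1
p_4 = 4: count[4] becomes 1
Degrees (1 + count): deg[1]=1+0=1, deg[2]=1+0=1, deg[3]=1+0=1, deg[4]=1+1=2, deg[5]=1+1=2, deg[6]=1+2=3

Answer: 1 1 1 2 2 3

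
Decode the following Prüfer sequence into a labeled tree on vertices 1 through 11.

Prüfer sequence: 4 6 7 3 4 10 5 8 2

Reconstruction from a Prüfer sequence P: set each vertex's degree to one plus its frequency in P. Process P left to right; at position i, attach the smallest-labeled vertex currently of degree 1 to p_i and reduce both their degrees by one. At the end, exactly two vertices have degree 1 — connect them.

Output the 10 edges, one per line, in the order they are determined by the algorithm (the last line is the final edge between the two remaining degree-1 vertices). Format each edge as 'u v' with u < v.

Initial degrees: {1:1, 2:2, 3:2, 4:3, 5:2, 6:2, 7:2, 8:2, 9:1, 10:2, 11:1}
Step 1: smallest deg-1 vertex = 1, p_1 = 4. Add edge {1,4}. Now deg[1]=0, deg[4]=2.
Step 2: smallest deg-1 vertex = 9, p_2 = 6. Add edge {6,9}. Now deg[9]=0, deg[6]=1.
Step 3: smallest deg-1 vertex = 6, p_3 = 7. Add edge {6,7}. Now deg[6]=0, deg[7]=1.
Step 4: smallest deg-1 vertex = 7, p_4 = 3. Add edge {3,7}. Now deg[7]=0, deg[3]=1.
Step 5: smallest deg-1 vertex = 3, p_5 = 4. Add edge {3,4}. Now deg[3]=0, deg[4]=1.
Step 6: smallest deg-1 vertex = 4, p_6 = 10. Add edge {4,10}. Now deg[4]=0, deg[10]=1.
Step 7: smallest deg-1 vertex = 10, p_7 = 5. Add edge {5,10}. Now deg[10]=0, deg[5]=1.
Step 8: smallest deg-1 vertex = 5, p_8 = 8. Add edge {5,8}. Now deg[5]=0, deg[8]=1.
Step 9: smallest deg-1 vertex = 8, p_9 = 2. Add edge {2,8}. Now deg[8]=0, deg[2]=1.
Final: two remaining deg-1 vertices are 2, 11. Add edge {2,11}.

Answer: 1 4
6 9
6 7
3 7
3 4
4 10
5 10
5 8
2 8
2 11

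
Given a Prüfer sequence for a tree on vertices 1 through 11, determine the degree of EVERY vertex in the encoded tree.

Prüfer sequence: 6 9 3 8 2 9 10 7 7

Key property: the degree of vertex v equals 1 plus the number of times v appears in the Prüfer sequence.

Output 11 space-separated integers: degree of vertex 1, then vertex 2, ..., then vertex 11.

p_1 = 6: count[6] becomes 1
p_2 = 9: count[9] becomes 1
p_3 = 3: count[3] becomes 1
p_4 = 8: count[8] becomes 1
p_5 = 2: count[2] becomes 1
p_6 = 9: count[9] becomes 2
p_7 = 10: count[10] becomes 1
p_8 = 7: count[7] becomes 1
p_9 = 7: count[7] becomes 2
Degrees (1 + count): deg[1]=1+0=1, deg[2]=1+1=2, deg[3]=1+1=2, deg[4]=1+0=1, deg[5]=1+0=1, deg[6]=1+1=2, deg[7]=1+2=3, deg[8]=1+1=2, deg[9]=1+2=3, deg[10]=1+1=2, deg[11]=1+0=1

Answer: 1 2 2 1 1 2 3 2 3 2 1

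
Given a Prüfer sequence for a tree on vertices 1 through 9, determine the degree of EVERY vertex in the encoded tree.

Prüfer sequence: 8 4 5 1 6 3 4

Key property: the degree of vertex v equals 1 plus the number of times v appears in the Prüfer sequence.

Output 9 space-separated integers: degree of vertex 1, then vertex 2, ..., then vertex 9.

p_1 = 8: count[8] becomes 1
p_2 = 4: count[4] becomes 1
p_3 = 5: count[5] becomes 1
p_4 = 1: count[1] becomes 1
p_5 = 6: count[6] becomes 1
p_6 = 3: count[3] becomes 1
p_7 = 4: count[4] becomes 2
Degrees (1 + count): deg[1]=1+1=2, deg[2]=1+0=1, deg[3]=1+1=2, deg[4]=1+2=3, deg[5]=1+1=2, deg[6]=1+1=2, deg[7]=1+0=1, deg[8]=1+1=2, deg[9]=1+0=1

Answer: 2 1 2 3 2 2 1 2 1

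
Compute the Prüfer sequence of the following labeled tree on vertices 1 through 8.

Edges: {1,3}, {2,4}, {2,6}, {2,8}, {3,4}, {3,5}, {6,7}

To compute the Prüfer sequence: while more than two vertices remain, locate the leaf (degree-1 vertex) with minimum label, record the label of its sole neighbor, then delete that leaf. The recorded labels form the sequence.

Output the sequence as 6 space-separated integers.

Step 1: leaves = {1,5,7,8}. Remove smallest leaf 1, emit neighbor 3.
Step 2: leaves = {5,7,8}. Remove smallest leaf 5, emit neighbor 3.
Step 3: leaves = {3,7,8}. Remove smallest leaf 3, emit neighbor 4.
Step 4: leaves = {4,7,8}. Remove smallest leaf 4, emit neighbor 2.
Step 5: leaves = {7,8}. Remove smallest leaf 7, emit neighbor 6.
Step 6: leaves = {6,8}. Remove smallest leaf 6, emit neighbor 2.
Done: 2 vertices remain (2, 8). Sequence = [3 3 4 2 6 2]

Answer: 3 3 4 2 6 2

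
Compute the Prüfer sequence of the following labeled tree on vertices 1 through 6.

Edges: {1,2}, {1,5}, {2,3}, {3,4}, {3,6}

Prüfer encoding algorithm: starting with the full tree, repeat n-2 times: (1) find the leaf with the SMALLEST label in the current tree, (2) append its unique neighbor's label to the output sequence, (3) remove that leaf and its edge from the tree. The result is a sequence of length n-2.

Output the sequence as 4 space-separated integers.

Step 1: leaves = {4,5,6}. Remove smallest leaf 4, emit neighbor 3.
Step 2: leaves = {5,6}. Remove smallest leaf 5, emit neighbor 1.
Step 3: leaves = {1,6}. Remove smallest leaf 1, emit neighbor 2.
Step 4: leaves = {2,6}. Remove smallest leaf 2, emit neighbor 3.
Done: 2 vertices remain (3, 6). Sequence = [3 1 2 3]

Answer: 3 1 2 3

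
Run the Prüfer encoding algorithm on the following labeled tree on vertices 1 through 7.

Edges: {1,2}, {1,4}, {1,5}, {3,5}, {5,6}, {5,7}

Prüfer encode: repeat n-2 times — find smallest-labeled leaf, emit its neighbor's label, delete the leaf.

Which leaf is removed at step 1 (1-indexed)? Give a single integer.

Step 1: current leaves = {2,3,4,6,7}. Remove leaf 2 (neighbor: 1).

Answer: 2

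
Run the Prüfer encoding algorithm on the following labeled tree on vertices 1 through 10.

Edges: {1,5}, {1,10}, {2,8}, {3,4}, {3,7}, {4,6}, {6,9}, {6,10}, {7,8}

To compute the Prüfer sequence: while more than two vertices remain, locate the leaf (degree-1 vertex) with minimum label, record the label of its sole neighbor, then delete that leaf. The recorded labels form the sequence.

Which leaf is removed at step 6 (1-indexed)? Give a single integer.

Answer: 3

Derivation:
Step 1: current leaves = {2,5,9}. Remove leaf 2 (neighbor: 8).
Step 2: current leaves = {5,8,9}. Remove leaf 5 (neighbor: 1).
Step 3: current leaves = {1,8,9}. Remove leaf 1 (neighbor: 10).
Step 4: current leaves = {8,9,10}. Remove leaf 8 (neighbor: 7).
Step 5: current leaves = {7,9,10}. Remove leaf 7 (neighbor: 3).
Step 6: current leaves = {3,9,10}. Remove leaf 3 (neighbor: 4).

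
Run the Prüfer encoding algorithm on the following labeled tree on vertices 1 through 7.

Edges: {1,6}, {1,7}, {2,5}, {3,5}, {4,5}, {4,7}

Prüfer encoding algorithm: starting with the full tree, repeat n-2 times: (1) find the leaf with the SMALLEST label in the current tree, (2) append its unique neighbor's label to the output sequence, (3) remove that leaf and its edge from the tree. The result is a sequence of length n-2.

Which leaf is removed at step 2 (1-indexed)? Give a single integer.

Answer: 3

Derivation:
Step 1: current leaves = {2,3,6}. Remove leaf 2 (neighbor: 5).
Step 2: current leaves = {3,6}. Remove leaf 3 (neighbor: 5).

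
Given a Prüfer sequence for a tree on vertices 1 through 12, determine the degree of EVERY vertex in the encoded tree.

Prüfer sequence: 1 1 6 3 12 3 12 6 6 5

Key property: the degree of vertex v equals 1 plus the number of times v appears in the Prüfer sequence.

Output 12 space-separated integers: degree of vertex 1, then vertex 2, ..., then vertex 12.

p_1 = 1: count[1] becomes 1
p_2 = 1: count[1] becomes 2
p_3 = 6: count[6] becomes 1
p_4 = 3: count[3] becomes 1
p_5 = 12: count[12] becomes 1
p_6 = 3: count[3] becomes 2
p_7 = 12: count[12] becomes 2
p_8 = 6: count[6] becomes 2
p_9 = 6: count[6] becomes 3
p_10 = 5: count[5] becomes 1
Degrees (1 + count): deg[1]=1+2=3, deg[2]=1+0=1, deg[3]=1+2=3, deg[4]=1+0=1, deg[5]=1+1=2, deg[6]=1+3=4, deg[7]=1+0=1, deg[8]=1+0=1, deg[9]=1+0=1, deg[10]=1+0=1, deg[11]=1+0=1, deg[12]=1+2=3

Answer: 3 1 3 1 2 4 1 1 1 1 1 3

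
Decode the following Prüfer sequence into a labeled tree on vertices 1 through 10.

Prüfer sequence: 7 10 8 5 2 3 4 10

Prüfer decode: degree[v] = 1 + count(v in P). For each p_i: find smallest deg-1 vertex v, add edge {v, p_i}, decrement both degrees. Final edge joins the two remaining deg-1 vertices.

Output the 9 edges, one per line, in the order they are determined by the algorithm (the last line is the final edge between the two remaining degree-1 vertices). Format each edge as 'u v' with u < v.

Answer: 1 7
6 10
7 8
5 8
2 5
2 3
3 4
4 10
9 10

Derivation:
Initial degrees: {1:1, 2:2, 3:2, 4:2, 5:2, 6:1, 7:2, 8:2, 9:1, 10:3}
Step 1: smallest deg-1 vertex = 1, p_1 = 7. Add edge {1,7}. Now deg[1]=0, deg[7]=1.
Step 2: smallest deg-1 vertex = 6, p_2 = 10. Add edge {6,10}. Now deg[6]=0, deg[10]=2.
Step 3: smallest deg-1 vertex = 7, p_3 = 8. Add edge {7,8}. Now deg[7]=0, deg[8]=1.
Step 4: smallest deg-1 vertex = 8, p_4 = 5. Add edge {5,8}. Now deg[8]=0, deg[5]=1.
Step 5: smallest deg-1 vertex = 5, p_5 = 2. Add edge {2,5}. Now deg[5]=0, deg[2]=1.
Step 6: smallest deg-1 vertex = 2, p_6 = 3. Add edge {2,3}. Now deg[2]=0, deg[3]=1.
Step 7: smallest deg-1 vertex = 3, p_7 = 4. Add edge {3,4}. Now deg[3]=0, deg[4]=1.
Step 8: smallest deg-1 vertex = 4, p_8 = 10. Add edge {4,10}. Now deg[4]=0, deg[10]=1.
Final: two remaining deg-1 vertices are 9, 10. Add edge {9,10}.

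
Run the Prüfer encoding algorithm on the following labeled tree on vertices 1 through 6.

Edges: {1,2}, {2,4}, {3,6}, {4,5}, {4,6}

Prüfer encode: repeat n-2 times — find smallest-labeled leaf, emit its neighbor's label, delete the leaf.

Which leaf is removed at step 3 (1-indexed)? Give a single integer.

Step 1: current leaves = {1,3,5}. Remove leaf 1 (neighbor: 2).
Step 2: current leaves = {2,3,5}. Remove leaf 2 (neighbor: 4).
Step 3: current leaves = {3,5}. Remove leaf 3 (neighbor: 6).

Answer: 3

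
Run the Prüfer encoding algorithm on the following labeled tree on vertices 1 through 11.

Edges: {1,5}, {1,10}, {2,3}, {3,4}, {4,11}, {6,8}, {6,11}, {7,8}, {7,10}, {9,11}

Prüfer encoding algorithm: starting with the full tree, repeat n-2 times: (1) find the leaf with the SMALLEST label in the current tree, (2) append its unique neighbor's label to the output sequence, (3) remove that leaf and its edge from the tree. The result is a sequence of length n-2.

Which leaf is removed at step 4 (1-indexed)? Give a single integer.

Answer: 5

Derivation:
Step 1: current leaves = {2,5,9}. Remove leaf 2 (neighbor: 3).
Step 2: current leaves = {3,5,9}. Remove leaf 3 (neighbor: 4).
Step 3: current leaves = {4,5,9}. Remove leaf 4 (neighbor: 11).
Step 4: current leaves = {5,9}. Remove leaf 5 (neighbor: 1).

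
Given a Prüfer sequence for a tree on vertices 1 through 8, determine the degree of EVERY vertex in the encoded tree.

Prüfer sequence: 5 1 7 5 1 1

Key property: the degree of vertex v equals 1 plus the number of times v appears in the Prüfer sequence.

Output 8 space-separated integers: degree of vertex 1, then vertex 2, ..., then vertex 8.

Answer: 4 1 1 1 3 1 2 1

Derivation:
p_1 = 5: count[5] becomes 1
p_2 = 1: count[1] becomes 1
p_3 = 7: count[7] becomes 1
p_4 = 5: count[5] becomes 2
p_5 = 1: count[1] becomes 2
p_6 = 1: count[1] becomes 3
Degrees (1 + count): deg[1]=1+3=4, deg[2]=1+0=1, deg[3]=1+0=1, deg[4]=1+0=1, deg[5]=1+2=3, deg[6]=1+0=1, deg[7]=1+1=2, deg[8]=1+0=1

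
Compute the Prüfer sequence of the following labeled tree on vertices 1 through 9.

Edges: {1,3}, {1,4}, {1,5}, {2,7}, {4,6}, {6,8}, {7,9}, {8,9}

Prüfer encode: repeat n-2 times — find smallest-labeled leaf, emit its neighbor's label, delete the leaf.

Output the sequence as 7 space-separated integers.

Answer: 7 1 1 4 6 8 9

Derivation:
Step 1: leaves = {2,3,5}. Remove smallest leaf 2, emit neighbor 7.
Step 2: leaves = {3,5,7}. Remove smallest leaf 3, emit neighbor 1.
Step 3: leaves = {5,7}. Remove smallest leaf 5, emit neighbor 1.
Step 4: leaves = {1,7}. Remove smallest leaf 1, emit neighbor 4.
Step 5: leaves = {4,7}. Remove smallest leaf 4, emit neighbor 6.
Step 6: leaves = {6,7}. Remove smallest leaf 6, emit neighbor 8.
Step 7: leaves = {7,8}. Remove smallest leaf 7, emit neighbor 9.
Done: 2 vertices remain (8, 9). Sequence = [7 1 1 4 6 8 9]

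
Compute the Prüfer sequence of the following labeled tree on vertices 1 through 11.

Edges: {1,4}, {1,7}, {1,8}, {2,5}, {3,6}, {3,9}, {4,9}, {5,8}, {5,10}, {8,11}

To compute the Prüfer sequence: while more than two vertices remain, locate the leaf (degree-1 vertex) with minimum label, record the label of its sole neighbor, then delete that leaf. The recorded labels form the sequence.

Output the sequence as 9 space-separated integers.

Step 1: leaves = {2,6,7,10,11}. Remove smallest leaf 2, emit neighbor 5.
Step 2: leaves = {6,7,10,11}. Remove smallest leaf 6, emit neighbor 3.
Step 3: leaves = {3,7,10,11}. Remove smallest leaf 3, emit neighbor 9.
Step 4: leaves = {7,9,10,11}. Remove smallest leaf 7, emit neighbor 1.
Step 5: leaves = {9,10,11}. Remove smallest leaf 9, emit neighbor 4.
Step 6: leaves = {4,10,11}. Remove smallest leaf 4, emit neighbor 1.
Step 7: leaves = {1,10,11}. Remove smallest leaf 1, emit neighbor 8.
Step 8: leaves = {10,11}. Remove smallest leaf 10, emit neighbor 5.
Step 9: leaves = {5,11}. Remove smallest leaf 5, emit neighbor 8.
Done: 2 vertices remain (8, 11). Sequence = [5 3 9 1 4 1 8 5 8]

Answer: 5 3 9 1 4 1 8 5 8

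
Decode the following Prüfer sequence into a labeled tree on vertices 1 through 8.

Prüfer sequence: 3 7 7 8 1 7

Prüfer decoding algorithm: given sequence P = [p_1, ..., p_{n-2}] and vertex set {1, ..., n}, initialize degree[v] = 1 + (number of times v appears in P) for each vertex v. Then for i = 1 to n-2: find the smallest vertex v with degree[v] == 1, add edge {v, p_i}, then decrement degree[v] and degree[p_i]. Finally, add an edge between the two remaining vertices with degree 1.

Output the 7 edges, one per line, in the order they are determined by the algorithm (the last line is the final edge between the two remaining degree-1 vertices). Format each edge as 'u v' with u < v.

Answer: 2 3
3 7
4 7
5 8
1 6
1 7
7 8

Derivation:
Initial degrees: {1:2, 2:1, 3:2, 4:1, 5:1, 6:1, 7:4, 8:2}
Step 1: smallest deg-1 vertex = 2, p_1 = 3. Add edge {2,3}. Now deg[2]=0, deg[3]=1.
Step 2: smallest deg-1 vertex = 3, p_2 = 7. Add edge {3,7}. Now deg[3]=0, deg[7]=3.
Step 3: smallest deg-1 vertex = 4, p_3 = 7. Add edge {4,7}. Now deg[4]=0, deg[7]=2.
Step 4: smallest deg-1 vertex = 5, p_4 = 8. Add edge {5,8}. Now deg[5]=0, deg[8]=1.
Step 5: smallest deg-1 vertex = 6, p_5 = 1. Add edge {1,6}. Now deg[6]=0, deg[1]=1.
Step 6: smallest deg-1 vertex = 1, p_6 = 7. Add edge {1,7}. Now deg[1]=0, deg[7]=1.
Final: two remaining deg-1 vertices are 7, 8. Add edge {7,8}.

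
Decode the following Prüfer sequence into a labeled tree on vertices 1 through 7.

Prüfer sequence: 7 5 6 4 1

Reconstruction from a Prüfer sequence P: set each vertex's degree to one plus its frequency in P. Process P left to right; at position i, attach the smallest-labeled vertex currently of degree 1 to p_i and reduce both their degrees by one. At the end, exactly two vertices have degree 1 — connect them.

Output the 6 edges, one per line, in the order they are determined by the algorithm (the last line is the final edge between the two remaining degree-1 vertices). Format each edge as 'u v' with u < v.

Initial degrees: {1:2, 2:1, 3:1, 4:2, 5:2, 6:2, 7:2}
Step 1: smallest deg-1 vertex = 2, p_1 = 7. Add edge {2,7}. Now deg[2]=0, deg[7]=1.
Step 2: smallest deg-1 vertex = 3, p_2 = 5. Add edge {3,5}. Now deg[3]=0, deg[5]=1.
Step 3: smallest deg-1 vertex = 5, p_3 = 6. Add edge {5,6}. Now deg[5]=0, deg[6]=1.
Step 4: smallest deg-1 vertex = 6, p_4 = 4. Add edge {4,6}. Now deg[6]=0, deg[4]=1.
Step 5: smallest deg-1 vertex = 4, p_5 = 1. Add edge {1,4}. Now deg[4]=0, deg[1]=1.
Final: two remaining deg-1 vertices are 1, 7. Add edge {1,7}.

Answer: 2 7
3 5
5 6
4 6
1 4
1 7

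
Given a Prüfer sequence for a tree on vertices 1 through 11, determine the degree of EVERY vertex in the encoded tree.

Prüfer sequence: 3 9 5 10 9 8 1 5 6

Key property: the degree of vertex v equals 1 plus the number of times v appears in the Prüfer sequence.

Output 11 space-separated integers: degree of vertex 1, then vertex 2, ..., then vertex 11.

p_1 = 3: count[3] becomes 1
p_2 = 9: count[9] becomes 1
p_3 = 5: count[5] becomes 1
p_4 = 10: count[10] becomes 1
p_5 = 9: count[9] becomes 2
p_6 = 8: count[8] becomes 1
p_7 = 1: count[1] becomes 1
p_8 = 5: count[5] becomes 2
p_9 = 6: count[6] becomes 1
Degrees (1 + count): deg[1]=1+1=2, deg[2]=1+0=1, deg[3]=1+1=2, deg[4]=1+0=1, deg[5]=1+2=3, deg[6]=1+1=2, deg[7]=1+0=1, deg[8]=1+1=2, deg[9]=1+2=3, deg[10]=1+1=2, deg[11]=1+0=1

Answer: 2 1 2 1 3 2 1 2 3 2 1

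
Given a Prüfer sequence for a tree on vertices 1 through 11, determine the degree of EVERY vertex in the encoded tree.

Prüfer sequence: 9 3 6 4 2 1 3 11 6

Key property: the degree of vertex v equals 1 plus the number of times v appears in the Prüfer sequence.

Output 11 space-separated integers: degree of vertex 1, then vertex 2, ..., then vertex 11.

p_1 = 9: count[9] becomes 1
p_2 = 3: count[3] becomes 1
p_3 = 6: count[6] becomes 1
p_4 = 4: count[4] becomes 1
p_5 = 2: count[2] becomes 1
p_6 = 1: count[1] becomes 1
p_7 = 3: count[3] becomes 2
p_8 = 11: count[11] becomes 1
p_9 = 6: count[6] becomes 2
Degrees (1 + count): deg[1]=1+1=2, deg[2]=1+1=2, deg[3]=1+2=3, deg[4]=1+1=2, deg[5]=1+0=1, deg[6]=1+2=3, deg[7]=1+0=1, deg[8]=1+0=1, deg[9]=1+1=2, deg[10]=1+0=1, deg[11]=1+1=2

Answer: 2 2 3 2 1 3 1 1 2 1 2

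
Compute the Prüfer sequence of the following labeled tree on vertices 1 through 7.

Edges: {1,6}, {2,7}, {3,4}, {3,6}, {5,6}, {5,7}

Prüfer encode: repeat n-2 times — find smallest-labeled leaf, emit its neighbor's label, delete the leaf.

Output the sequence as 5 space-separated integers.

Answer: 6 7 3 6 5

Derivation:
Step 1: leaves = {1,2,4}. Remove smallest leaf 1, emit neighbor 6.
Step 2: leaves = {2,4}. Remove smallest leaf 2, emit neighbor 7.
Step 3: leaves = {4,7}. Remove smallest leaf 4, emit neighbor 3.
Step 4: leaves = {3,7}. Remove smallest leaf 3, emit neighbor 6.
Step 5: leaves = {6,7}. Remove smallest leaf 6, emit neighbor 5.
Done: 2 vertices remain (5, 7). Sequence = [6 7 3 6 5]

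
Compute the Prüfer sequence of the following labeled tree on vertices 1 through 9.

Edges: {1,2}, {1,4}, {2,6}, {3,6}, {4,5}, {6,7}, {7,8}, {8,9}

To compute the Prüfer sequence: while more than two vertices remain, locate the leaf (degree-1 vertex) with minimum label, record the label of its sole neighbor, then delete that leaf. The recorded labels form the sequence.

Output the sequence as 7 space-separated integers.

Step 1: leaves = {3,5,9}. Remove smallest leaf 3, emit neighbor 6.
Step 2: leaves = {5,9}. Remove smallest leaf 5, emit neighbor 4.
Step 3: leaves = {4,9}. Remove smallest leaf 4, emit neighbor 1.
Step 4: leaves = {1,9}. Remove smallest leaf 1, emit neighbor 2.
Step 5: leaves = {2,9}. Remove smallest leaf 2, emit neighbor 6.
Step 6: leaves = {6,9}. Remove smallest leaf 6, emit neighbor 7.
Step 7: leaves = {7,9}. Remove smallest leaf 7, emit neighbor 8.
Done: 2 vertices remain (8, 9). Sequence = [6 4 1 2 6 7 8]

Answer: 6 4 1 2 6 7 8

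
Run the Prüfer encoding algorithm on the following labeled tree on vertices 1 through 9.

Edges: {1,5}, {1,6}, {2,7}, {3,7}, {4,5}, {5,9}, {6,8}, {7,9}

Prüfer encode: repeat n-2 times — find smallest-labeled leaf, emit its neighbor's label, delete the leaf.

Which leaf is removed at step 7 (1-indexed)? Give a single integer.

Step 1: current leaves = {2,3,4,8}. Remove leaf 2 (neighbor: 7).
Step 2: current leaves = {3,4,8}. Remove leaf 3 (neighbor: 7).
Step 3: current leaves = {4,7,8}. Remove leaf 4 (neighbor: 5).
Step 4: current leaves = {7,8}. Remove leaf 7 (neighbor: 9).
Step 5: current leaves = {8,9}. Remove leaf 8 (neighbor: 6).
Step 6: current leaves = {6,9}. Remove leaf 6 (neighbor: 1).
Step 7: current leaves = {1,9}. Remove leaf 1 (neighbor: 5).

Answer: 1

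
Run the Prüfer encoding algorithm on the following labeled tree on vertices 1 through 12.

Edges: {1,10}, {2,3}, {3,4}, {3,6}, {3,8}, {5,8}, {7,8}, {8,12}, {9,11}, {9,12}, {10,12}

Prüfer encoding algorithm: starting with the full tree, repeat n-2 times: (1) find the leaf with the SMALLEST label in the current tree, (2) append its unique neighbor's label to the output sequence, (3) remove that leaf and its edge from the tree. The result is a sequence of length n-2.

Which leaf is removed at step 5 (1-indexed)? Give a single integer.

Answer: 6

Derivation:
Step 1: current leaves = {1,2,4,5,6,7,11}. Remove leaf 1 (neighbor: 10).
Step 2: current leaves = {2,4,5,6,7,10,11}. Remove leaf 2 (neighbor: 3).
Step 3: current leaves = {4,5,6,7,10,11}. Remove leaf 4 (neighbor: 3).
Step 4: current leaves = {5,6,7,10,11}. Remove leaf 5 (neighbor: 8).
Step 5: current leaves = {6,7,10,11}. Remove leaf 6 (neighbor: 3).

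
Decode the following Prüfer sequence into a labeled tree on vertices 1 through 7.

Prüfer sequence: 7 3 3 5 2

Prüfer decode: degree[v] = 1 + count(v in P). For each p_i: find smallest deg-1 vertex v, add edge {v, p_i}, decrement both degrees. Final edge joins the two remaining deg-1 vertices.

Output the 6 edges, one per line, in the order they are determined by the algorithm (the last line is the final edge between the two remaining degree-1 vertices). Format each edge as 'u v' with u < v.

Answer: 1 7
3 4
3 6
3 5
2 5
2 7

Derivation:
Initial degrees: {1:1, 2:2, 3:3, 4:1, 5:2, 6:1, 7:2}
Step 1: smallest deg-1 vertex = 1, p_1 = 7. Add edge {1,7}. Now deg[1]=0, deg[7]=1.
Step 2: smallest deg-1 vertex = 4, p_2 = 3. Add edge {3,4}. Now deg[4]=0, deg[3]=2.
Step 3: smallest deg-1 vertex = 6, p_3 = 3. Add edge {3,6}. Now deg[6]=0, deg[3]=1.
Step 4: smallest deg-1 vertex = 3, p_4 = 5. Add edge {3,5}. Now deg[3]=0, deg[5]=1.
Step 5: smallest deg-1 vertex = 5, p_5 = 2. Add edge {2,5}. Now deg[5]=0, deg[2]=1.
Final: two remaining deg-1 vertices are 2, 7. Add edge {2,7}.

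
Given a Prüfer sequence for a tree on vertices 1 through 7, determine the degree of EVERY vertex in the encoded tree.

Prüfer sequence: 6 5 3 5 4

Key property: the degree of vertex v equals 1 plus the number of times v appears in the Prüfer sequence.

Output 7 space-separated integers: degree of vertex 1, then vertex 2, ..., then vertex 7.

Answer: 1 1 2 2 3 2 1

Derivation:
p_1 = 6: count[6] becomes 1
p_2 = 5: count[5] becomes 1
p_3 = 3: count[3] becomes 1
p_4 = 5: count[5] becomes 2
p_5 = 4: count[4] becomes 1
Degrees (1 + count): deg[1]=1+0=1, deg[2]=1+0=1, deg[3]=1+1=2, deg[4]=1+1=2, deg[5]=1+2=3, deg[6]=1+1=2, deg[7]=1+0=1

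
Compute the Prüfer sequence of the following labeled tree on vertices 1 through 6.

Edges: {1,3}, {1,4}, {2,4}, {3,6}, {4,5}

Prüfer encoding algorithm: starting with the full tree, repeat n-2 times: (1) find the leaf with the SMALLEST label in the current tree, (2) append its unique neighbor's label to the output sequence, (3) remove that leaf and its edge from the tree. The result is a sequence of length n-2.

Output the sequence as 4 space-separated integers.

Answer: 4 4 1 3

Derivation:
Step 1: leaves = {2,5,6}. Remove smallest leaf 2, emit neighbor 4.
Step 2: leaves = {5,6}. Remove smallest leaf 5, emit neighbor 4.
Step 3: leaves = {4,6}. Remove smallest leaf 4, emit neighbor 1.
Step 4: leaves = {1,6}. Remove smallest leaf 1, emit neighbor 3.
Done: 2 vertices remain (3, 6). Sequence = [4 4 1 3]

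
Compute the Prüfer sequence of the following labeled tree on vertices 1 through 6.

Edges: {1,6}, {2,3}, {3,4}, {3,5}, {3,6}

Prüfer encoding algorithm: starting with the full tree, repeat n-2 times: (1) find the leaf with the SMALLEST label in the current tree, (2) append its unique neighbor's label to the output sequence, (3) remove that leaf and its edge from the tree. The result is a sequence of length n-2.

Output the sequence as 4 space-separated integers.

Step 1: leaves = {1,2,4,5}. Remove smallest leaf 1, emit neighbor 6.
Step 2: leaves = {2,4,5,6}. Remove smallest leaf 2, emit neighbor 3.
Step 3: leaves = {4,5,6}. Remove smallest leaf 4, emit neighbor 3.
Step 4: leaves = {5,6}. Remove smallest leaf 5, emit neighbor 3.
Done: 2 vertices remain (3, 6). Sequence = [6 3 3 3]

Answer: 6 3 3 3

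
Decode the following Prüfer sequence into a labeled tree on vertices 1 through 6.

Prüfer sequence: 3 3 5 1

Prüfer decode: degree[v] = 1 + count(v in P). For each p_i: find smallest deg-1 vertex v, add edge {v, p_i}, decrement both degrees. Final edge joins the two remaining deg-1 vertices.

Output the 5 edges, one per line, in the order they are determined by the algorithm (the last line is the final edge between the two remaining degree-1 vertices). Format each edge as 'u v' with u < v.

Initial degrees: {1:2, 2:1, 3:3, 4:1, 5:2, 6:1}
Step 1: smallest deg-1 vertex = 2, p_1 = 3. Add edge {2,3}. Now deg[2]=0, deg[3]=2.
Step 2: smallest deg-1 vertex = 4, p_2 = 3. Add edge {3,4}. Now deg[4]=0, deg[3]=1.
Step 3: smallest deg-1 vertex = 3, p_3 = 5. Add edge {3,5}. Now deg[3]=0, deg[5]=1.
Step 4: smallest deg-1 vertex = 5, p_4 = 1. Add edge {1,5}. Now deg[5]=0, deg[1]=1.
Final: two remaining deg-1 vertices are 1, 6. Add edge {1,6}.

Answer: 2 3
3 4
3 5
1 5
1 6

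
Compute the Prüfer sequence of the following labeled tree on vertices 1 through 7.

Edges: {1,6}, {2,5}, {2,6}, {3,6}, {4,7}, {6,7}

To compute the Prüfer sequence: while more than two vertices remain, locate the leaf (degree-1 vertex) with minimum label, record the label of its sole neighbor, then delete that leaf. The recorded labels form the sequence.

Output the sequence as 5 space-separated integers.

Answer: 6 6 7 2 6

Derivation:
Step 1: leaves = {1,3,4,5}. Remove smallest leaf 1, emit neighbor 6.
Step 2: leaves = {3,4,5}. Remove smallest leaf 3, emit neighbor 6.
Step 3: leaves = {4,5}. Remove smallest leaf 4, emit neighbor 7.
Step 4: leaves = {5,7}. Remove smallest leaf 5, emit neighbor 2.
Step 5: leaves = {2,7}. Remove smallest leaf 2, emit neighbor 6.
Done: 2 vertices remain (6, 7). Sequence = [6 6 7 2 6]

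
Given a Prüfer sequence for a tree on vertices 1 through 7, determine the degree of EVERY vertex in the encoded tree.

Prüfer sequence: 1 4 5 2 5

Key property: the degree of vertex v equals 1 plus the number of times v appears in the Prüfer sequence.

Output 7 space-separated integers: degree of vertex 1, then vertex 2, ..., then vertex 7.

Answer: 2 2 1 2 3 1 1

Derivation:
p_1 = 1: count[1] becomes 1
p_2 = 4: count[4] becomes 1
p_3 = 5: count[5] becomes 1
p_4 = 2: count[2] becomes 1
p_5 = 5: count[5] becomes 2
Degrees (1 + count): deg[1]=1+1=2, deg[2]=1+1=2, deg[3]=1+0=1, deg[4]=1+1=2, deg[5]=1+2=3, deg[6]=1+0=1, deg[7]=1+0=1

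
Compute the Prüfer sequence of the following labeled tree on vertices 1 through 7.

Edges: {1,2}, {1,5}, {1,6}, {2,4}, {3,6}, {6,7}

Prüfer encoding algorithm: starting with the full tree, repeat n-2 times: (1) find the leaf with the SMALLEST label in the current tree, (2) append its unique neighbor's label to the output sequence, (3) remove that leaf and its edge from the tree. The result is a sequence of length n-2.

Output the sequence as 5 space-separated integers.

Step 1: leaves = {3,4,5,7}. Remove smallest leaf 3, emit neighbor 6.
Step 2: leaves = {4,5,7}. Remove smallest leaf 4, emit neighbor 2.
Step 3: leaves = {2,5,7}. Remove smallest leaf 2, emit neighbor 1.
Step 4: leaves = {5,7}. Remove smallest leaf 5, emit neighbor 1.
Step 5: leaves = {1,7}. Remove smallest leaf 1, emit neighbor 6.
Done: 2 vertices remain (6, 7). Sequence = [6 2 1 1 6]

Answer: 6 2 1 1 6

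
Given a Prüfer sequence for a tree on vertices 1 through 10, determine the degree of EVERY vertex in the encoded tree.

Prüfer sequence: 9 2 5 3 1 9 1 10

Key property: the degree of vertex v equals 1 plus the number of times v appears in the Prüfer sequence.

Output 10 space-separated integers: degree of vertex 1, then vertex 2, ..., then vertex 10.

Answer: 3 2 2 1 2 1 1 1 3 2

Derivation:
p_1 = 9: count[9] becomes 1
p_2 = 2: count[2] becomes 1
p_3 = 5: count[5] becomes 1
p_4 = 3: count[3] becomes 1
p_5 = 1: count[1] becomes 1
p_6 = 9: count[9] becomes 2
p_7 = 1: count[1] becomes 2
p_8 = 10: count[10] becomes 1
Degrees (1 + count): deg[1]=1+2=3, deg[2]=1+1=2, deg[3]=1+1=2, deg[4]=1+0=1, deg[5]=1+1=2, deg[6]=1+0=1, deg[7]=1+0=1, deg[8]=1+0=1, deg[9]=1+2=3, deg[10]=1+1=2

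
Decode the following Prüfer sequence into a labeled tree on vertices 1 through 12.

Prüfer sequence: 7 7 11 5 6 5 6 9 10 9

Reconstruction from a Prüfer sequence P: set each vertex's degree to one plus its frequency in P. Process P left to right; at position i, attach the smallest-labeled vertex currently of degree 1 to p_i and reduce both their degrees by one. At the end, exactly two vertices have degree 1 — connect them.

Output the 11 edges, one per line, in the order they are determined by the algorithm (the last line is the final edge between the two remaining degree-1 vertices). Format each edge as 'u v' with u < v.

Answer: 1 7
2 7
3 11
4 5
6 7
5 8
5 6
6 9
10 11
9 10
9 12

Derivation:
Initial degrees: {1:1, 2:1, 3:1, 4:1, 5:3, 6:3, 7:3, 8:1, 9:3, 10:2, 11:2, 12:1}
Step 1: smallest deg-1 vertex = 1, p_1 = 7. Add edge {1,7}. Now deg[1]=0, deg[7]=2.
Step 2: smallest deg-1 vertex = 2, p_2 = 7. Add edge {2,7}. Now deg[2]=0, deg[7]=1.
Step 3: smallest deg-1 vertex = 3, p_3 = 11. Add edge {3,11}. Now deg[3]=0, deg[11]=1.
Step 4: smallest deg-1 vertex = 4, p_4 = 5. Add edge {4,5}. Now deg[4]=0, deg[5]=2.
Step 5: smallest deg-1 vertex = 7, p_5 = 6. Add edge {6,7}. Now deg[7]=0, deg[6]=2.
Step 6: smallest deg-1 vertex = 8, p_6 = 5. Add edge {5,8}. Now deg[8]=0, deg[5]=1.
Step 7: smallest deg-1 vertex = 5, p_7 = 6. Add edge {5,6}. Now deg[5]=0, deg[6]=1.
Step 8: smallest deg-1 vertex = 6, p_8 = 9. Add edge {6,9}. Now deg[6]=0, deg[9]=2.
Step 9: smallest deg-1 vertex = 11, p_9 = 10. Add edge {10,11}. Now deg[11]=0, deg[10]=1.
Step 10: smallest deg-1 vertex = 10, p_10 = 9. Add edge {9,10}. Now deg[10]=0, deg[9]=1.
Final: two remaining deg-1 vertices are 9, 12. Add edge {9,12}.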